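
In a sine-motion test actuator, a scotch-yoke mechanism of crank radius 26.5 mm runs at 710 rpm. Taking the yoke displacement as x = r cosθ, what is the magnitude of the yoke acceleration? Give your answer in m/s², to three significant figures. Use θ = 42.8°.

ω = 74.35 rad/s (from 710 rpm).
x = r cosθ ⇒ ẍ = −rω² cosθ (ω constant).
|a| = rω²|cosθ| = 0.0265·(74.35)²·|cos 42.8°| = 107.49 m/s².

107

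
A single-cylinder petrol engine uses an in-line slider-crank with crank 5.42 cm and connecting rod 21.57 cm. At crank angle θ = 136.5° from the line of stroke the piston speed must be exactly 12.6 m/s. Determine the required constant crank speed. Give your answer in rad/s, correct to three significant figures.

414

For an in-line slider-crank, |v_piston| = rω|sinθ|·[1 + r cosθ/√(L² − r² sin²θ)].
With r = 0.0542 m, L = 0.2157 m, θ = 136.5°: the bracketed kinematic factor |dx/dθ| = 0.030405 m.
ω = v/|dx/dθ| = 12.6/0.030405 = 414.41 rad/s.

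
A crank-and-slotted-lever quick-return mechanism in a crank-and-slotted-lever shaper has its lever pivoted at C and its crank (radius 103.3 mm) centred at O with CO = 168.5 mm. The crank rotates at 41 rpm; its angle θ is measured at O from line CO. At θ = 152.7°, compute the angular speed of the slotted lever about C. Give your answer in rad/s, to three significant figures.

2.53

ω = 4.294 rad/s (from 41 rpm).
Crank pin A relative to C: A = (d + r cosθ, r sinθ); lever angle φ = atan2(r sinθ, d + r cosθ).
Differentiating tanφ: φ̇ = rω(d cosθ + r)/(d² + r² + 2dr cosθ).
d² + r² + 2dr cosθ = |CA|² = 0.00812851 m²;  d cosθ + r = -0.046432 m.
|ω_lever| = |0.1033·4.294·-0.046432| / 0.00812851 = 2.5335 rad/s.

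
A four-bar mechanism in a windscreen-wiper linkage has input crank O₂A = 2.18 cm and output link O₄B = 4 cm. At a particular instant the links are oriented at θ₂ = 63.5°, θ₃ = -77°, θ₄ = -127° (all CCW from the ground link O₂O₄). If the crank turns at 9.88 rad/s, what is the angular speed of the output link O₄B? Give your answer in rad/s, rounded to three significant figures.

4.47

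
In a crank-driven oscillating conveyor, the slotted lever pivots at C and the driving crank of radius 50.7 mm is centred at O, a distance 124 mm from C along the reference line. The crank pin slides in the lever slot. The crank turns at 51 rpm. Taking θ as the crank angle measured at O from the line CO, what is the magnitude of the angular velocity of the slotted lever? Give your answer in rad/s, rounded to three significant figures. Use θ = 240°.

ω = 5.341 rad/s (from 51 rpm).
Crank pin A relative to C: A = (d + r cosθ, r sinθ); lever angle φ = atan2(r sinθ, d + r cosθ).
Differentiating tanφ: φ̇ = rω(d cosθ + r)/(d² + r² + 2dr cosθ).
d² + r² + 2dr cosθ = |CA|² = 0.0116597 m²;  d cosθ + r = -0.0113 m.
|ω_lever| = |0.0507·5.341·-0.0113| / 0.0116597 = 0.26242 rad/s.

0.262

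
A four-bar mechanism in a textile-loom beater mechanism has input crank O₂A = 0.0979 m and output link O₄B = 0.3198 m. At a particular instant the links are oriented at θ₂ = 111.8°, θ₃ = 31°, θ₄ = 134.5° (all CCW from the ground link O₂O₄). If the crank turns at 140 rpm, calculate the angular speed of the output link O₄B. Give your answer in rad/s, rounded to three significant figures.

ω₂ = 14.66 rad/s (from 140 rpm).
Differentiating the loop-closure r₂e^{iθ₂}+r₃e^{iθ₃}=r₁+r₄e^{iθ₄} gives r₂ω₂e^{iθ₂}+r₃ω₃e^{iθ₃}=r₄ω₄e^{iθ₄}.
Eliminating the other unknown: ω₄ = r₂ω₂ sin(θ₂−θ₃) / [r₄ sin(θ₄−θ₃)].
Numerator sine = +0.98714; denominator sine = +0.97237.
Result = 0.0979·14.66·(+0.98714) / (0.3198·(+0.97237)) = +4.5562 rad/s; magnitude 4.5562 rad/s.

4.56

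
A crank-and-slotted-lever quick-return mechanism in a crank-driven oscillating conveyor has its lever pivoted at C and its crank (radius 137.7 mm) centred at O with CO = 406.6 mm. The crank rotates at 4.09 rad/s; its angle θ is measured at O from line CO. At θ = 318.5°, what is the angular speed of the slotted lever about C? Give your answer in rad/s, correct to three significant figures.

ω = 4.09 rad/s
Crank pin A relative to C: A = (d + r cosθ, r sinθ); lever angle φ = atan2(r sinθ, d + r cosθ).
Differentiating tanφ: φ̇ = rω(d cosθ + r)/(d² + r² + 2dr cosθ).
d² + r² + 2dr cosθ = |CA|² = 0.268151 m²;  d cosθ + r = +0.44223 m.
|ω_lever| = |0.1377·4.09·+0.44223| / 0.268151 = 0.9288 rad/s.

0.929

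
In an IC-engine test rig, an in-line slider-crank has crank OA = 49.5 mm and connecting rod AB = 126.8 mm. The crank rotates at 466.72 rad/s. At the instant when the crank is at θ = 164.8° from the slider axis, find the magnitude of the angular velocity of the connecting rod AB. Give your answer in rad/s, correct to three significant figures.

ω = 466.7 rad/s
The rod makes angle φ with the slider axis where L sinφ = r sinθ; differentiating, L cosφ·φ̇ = r ω cosθ.
L cosφ = √(L² − r² sin²θ) = 0.12613 m.
|ω_rod| = r ω |cosθ| / √(L² − r² sin²θ) = 0.0495·466.7·0.96502/0.12613 = 176.75 rad/s.

177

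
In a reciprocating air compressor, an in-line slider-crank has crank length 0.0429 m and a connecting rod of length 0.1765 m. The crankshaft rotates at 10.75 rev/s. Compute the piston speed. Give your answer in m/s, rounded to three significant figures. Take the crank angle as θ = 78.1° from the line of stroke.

2.98

ω = 2π·10.8 = 67.54 rad/s
For an in-line slider-crank, x = r cosθ + √(L² − r² sin²θ), so v = −rω sinθ·[1 + r cosθ/√(L² − r² sin²θ)].
With r = 0.0429 m, L = 0.1765 m, θ = 78.1°: √(L² − r² sin²θ) = 0.17144 m.
v = −0.0429·67.54·0.97851·[1 + 0.0429·0.20620/0.17144] = -2.9817 m/s.
|v| = 2.9817 m/s.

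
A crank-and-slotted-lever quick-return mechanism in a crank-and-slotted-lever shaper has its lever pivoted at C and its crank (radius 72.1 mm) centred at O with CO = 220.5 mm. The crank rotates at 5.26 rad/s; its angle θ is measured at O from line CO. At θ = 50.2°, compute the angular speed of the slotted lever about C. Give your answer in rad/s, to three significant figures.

1.09

ω = 5.26 rad/s
Crank pin A relative to C: A = (d + r cosθ, r sinθ); lever angle φ = atan2(r sinθ, d + r cosθ).
Differentiating tanφ: φ̇ = rω(d cosθ + r)/(d² + r² + 2dr cosθ).
d² + r² + 2dr cosθ = |CA|² = 0.0741717 m²;  d cosθ + r = +0.21324 m.
|ω_lever| = |0.0721·5.26·+0.21324| / 0.0741717 = 1.0903 rad/s.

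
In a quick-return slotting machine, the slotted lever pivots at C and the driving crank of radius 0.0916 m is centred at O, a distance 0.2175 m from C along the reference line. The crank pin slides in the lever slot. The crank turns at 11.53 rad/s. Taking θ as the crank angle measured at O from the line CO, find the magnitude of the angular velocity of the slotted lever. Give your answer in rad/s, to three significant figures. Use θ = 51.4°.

2.98

ω = 11.53 rad/s
Crank pin A relative to C: A = (d + r cosθ, r sinθ); lever angle φ = atan2(r sinθ, d + r cosθ).
Differentiating tanφ: φ̇ = rω(d cosθ + r)/(d² + r² + 2dr cosθ).
d² + r² + 2dr cosθ = |CA|² = 0.0805559 m²;  d cosθ + r = +0.22729 m.
|ω_lever| = |0.0916·11.53·+0.22729| / 0.0805559 = 2.98 rad/s.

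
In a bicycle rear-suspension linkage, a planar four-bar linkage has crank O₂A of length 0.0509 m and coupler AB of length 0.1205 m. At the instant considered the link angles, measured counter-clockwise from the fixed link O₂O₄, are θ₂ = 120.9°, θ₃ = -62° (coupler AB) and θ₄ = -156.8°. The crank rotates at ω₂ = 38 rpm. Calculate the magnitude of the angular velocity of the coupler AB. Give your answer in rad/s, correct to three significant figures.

1.67

ω₂ = 3.979 rad/s (from 38 rpm).
Differentiating the loop-closure r₂e^{iθ₂}+r₃e^{iθ₃}=r₁+r₄e^{iθ₄} gives r₂ω₂e^{iθ₂}+r₃ω₃e^{iθ₃}=r₄ω₄e^{iθ₄}.
Eliminating the other unknown: ω₃ = r₂ω₂ sin(θ₄−θ₂) / [r₃ sin(θ₃−θ₄)].
Numerator sine = +0.99098; denominator sine = +0.99649.
Result = 0.0509·3.979·(+0.99098) / (0.1205·(+0.99649)) = +1.6716 rad/s; magnitude 1.6716 rad/s.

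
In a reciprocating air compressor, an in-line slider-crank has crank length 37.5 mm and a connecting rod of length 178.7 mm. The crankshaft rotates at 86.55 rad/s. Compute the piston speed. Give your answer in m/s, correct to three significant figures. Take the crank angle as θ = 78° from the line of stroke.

3.32

ω = 86.55 rad/s
For an in-line slider-crank, x = r cosθ + √(L² − r² sin²θ), so v = −rω sinθ·[1 + r cosθ/√(L² − r² sin²θ)].
With r = 0.0375 m, L = 0.1787 m, θ = 78°: √(L² − r² sin²θ) = 0.17489 m.
v = −0.0375·86.55·0.97815·[1 + 0.0375·0.20791/0.17489] = -3.3162 m/s.
|v| = 3.3162 m/s.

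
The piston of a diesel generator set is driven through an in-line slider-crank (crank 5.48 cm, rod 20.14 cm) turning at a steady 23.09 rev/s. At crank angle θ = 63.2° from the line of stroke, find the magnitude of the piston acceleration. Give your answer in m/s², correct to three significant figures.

ω = 2π·23.1 = 145.1 rad/s
x(θ) = r cosθ + √(L² − r² sin²θ); with ω constant, a = ω²·d²x/dθ².
d²x/dθ² = −r cosθ − r²(cos2θ)/√u − r⁴ sin²2θ/(4u^{3/2}),  u = L² − r² sin²θ = 0.0381694 m².
Substituting r = 0.0548 m, L = 0.2014 m, θ = 63.2°: d²x/dθ² = -0.015782 m.
a = ω²·d²x/dθ² = (145.1)²·(-0.015782) = -332.19 m/s²;  |a| = 332.19 m/s².

332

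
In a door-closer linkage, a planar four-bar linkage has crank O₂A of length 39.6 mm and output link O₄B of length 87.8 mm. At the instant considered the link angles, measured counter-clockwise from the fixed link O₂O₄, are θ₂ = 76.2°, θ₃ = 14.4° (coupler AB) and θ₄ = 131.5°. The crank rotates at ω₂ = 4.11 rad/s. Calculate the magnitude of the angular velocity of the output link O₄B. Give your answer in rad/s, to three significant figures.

1.84

ω₂ = 4.11 rad/s
Differentiating the loop-closure r₂e^{iθ₂}+r₃e^{iθ₃}=r₁+r₄e^{iθ₄} gives r₂ω₂e^{iθ₂}+r₃ω₃e^{iθ₃}=r₄ω₄e^{iθ₄}.
Eliminating the other unknown: ω₄ = r₂ω₂ sin(θ₂−θ₃) / [r₄ sin(θ₄−θ₃)].
Numerator sine = +0.88130; denominator sine = +0.89021.
Result = 0.0396·4.11·(+0.88130) / (0.0878·(+0.89021)) = +1.8352 rad/s; magnitude 1.8352 rad/s.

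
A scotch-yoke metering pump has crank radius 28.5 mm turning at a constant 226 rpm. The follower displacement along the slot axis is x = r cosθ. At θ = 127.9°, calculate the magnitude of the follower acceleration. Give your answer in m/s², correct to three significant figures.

ω = 23.67 rad/s (from 226 rpm).
x = r cosθ ⇒ ẍ = −rω² cosθ (ω constant).
|a| = rω²|cosθ| = 0.0285·(23.67)²·|cos 127.9°| = 9.8059 m/s².

9.81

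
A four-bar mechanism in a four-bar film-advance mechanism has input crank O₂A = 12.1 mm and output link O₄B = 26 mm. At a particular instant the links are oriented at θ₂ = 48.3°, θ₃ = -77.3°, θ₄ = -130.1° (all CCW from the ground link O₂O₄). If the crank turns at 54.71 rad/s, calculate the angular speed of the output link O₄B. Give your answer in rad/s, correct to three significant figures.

ω₂ = 54.71 rad/s
Differentiating the loop-closure r₂e^{iθ₂}+r₃e^{iθ₃}=r₁+r₄e^{iθ₄} gives r₂ω₂e^{iθ₂}+r₃ω₃e^{iθ₃}=r₄ω₄e^{iθ₄}.
Eliminating the other unknown: ω₄ = r₂ω₂ sin(θ₂−θ₃) / [r₄ sin(θ₄−θ₃)].
Numerator sine = +0.81310; denominator sine = -0.79653.
Result = 0.0121·54.71·(+0.81310) / (0.026·(-0.79653)) = -25.991 rad/s; magnitude 25.991 rad/s.

26.0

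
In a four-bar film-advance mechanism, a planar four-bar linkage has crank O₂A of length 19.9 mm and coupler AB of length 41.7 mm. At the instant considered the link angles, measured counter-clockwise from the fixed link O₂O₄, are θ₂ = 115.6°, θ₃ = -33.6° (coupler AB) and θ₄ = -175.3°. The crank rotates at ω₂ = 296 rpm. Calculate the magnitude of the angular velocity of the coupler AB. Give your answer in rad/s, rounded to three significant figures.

22.3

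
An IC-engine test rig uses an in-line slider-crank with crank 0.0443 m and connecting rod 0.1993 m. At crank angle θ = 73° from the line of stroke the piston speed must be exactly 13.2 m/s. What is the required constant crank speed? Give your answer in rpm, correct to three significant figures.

For an in-line slider-crank, |v_piston| = rω|sinθ|·[1 + r cosθ/√(L² − r² sin²θ)].
With r = 0.0443 m, L = 0.1993 m, θ = 73°: the bracketed kinematic factor |dx/dθ| = 0.045182 m.
ω = v/|dx/dθ| = 13.2/0.045182 = 292.15 rad/s.
N = 60ω/(2π) = 2789.9 rpm.

2790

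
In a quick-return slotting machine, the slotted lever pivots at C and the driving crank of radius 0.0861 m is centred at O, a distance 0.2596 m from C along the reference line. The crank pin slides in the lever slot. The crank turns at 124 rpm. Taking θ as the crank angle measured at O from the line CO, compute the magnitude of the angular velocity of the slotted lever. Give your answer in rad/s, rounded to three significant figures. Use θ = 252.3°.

ω = 12.99 rad/s (from 124 rpm).
Crank pin A relative to C: A = (d + r cosθ, r sinθ); lever angle φ = atan2(r sinθ, d + r cosθ).
Differentiating tanφ: φ̇ = rω(d cosθ + r)/(d² + r² + 2dr cosθ).
d² + r² + 2dr cosθ = |CA|² = 0.0612141 m²;  d cosθ + r = +0.007173 m.
|ω_lever| = |0.0861·12.99·+0.007173| / 0.0612141 = 0.13101 rad/s.

0.131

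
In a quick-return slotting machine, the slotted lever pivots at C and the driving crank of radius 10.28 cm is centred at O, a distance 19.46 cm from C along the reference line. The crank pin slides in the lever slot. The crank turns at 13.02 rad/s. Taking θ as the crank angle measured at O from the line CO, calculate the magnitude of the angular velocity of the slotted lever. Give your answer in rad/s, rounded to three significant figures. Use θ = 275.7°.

3.12

ω = 13.02 rad/s
Crank pin A relative to C: A = (d + r cosθ, r sinθ); lever angle φ = atan2(r sinθ, d + r cosθ).
Differentiating tanφ: φ̇ = rω(d cosθ + r)/(d² + r² + 2dr cosθ).
d² + r² + 2dr cosθ = |CA|² = 0.0524108 m²;  d cosθ + r = +0.12213 m.
|ω_lever| = |0.1028·13.02·+0.12213| / 0.0524108 = 3.1189 rad/s.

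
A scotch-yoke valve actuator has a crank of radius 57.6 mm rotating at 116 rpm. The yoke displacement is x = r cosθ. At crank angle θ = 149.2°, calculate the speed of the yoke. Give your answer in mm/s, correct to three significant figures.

ω = 12.15 rad/s (from 116 rpm).
x = r cosθ ⇒ ẋ = −rω sinθ.
|v| = rω|sinθ| = 0.0576·12.15·|sin 149.2°| = 0.35827 m/s = 358.27 mm/s.

358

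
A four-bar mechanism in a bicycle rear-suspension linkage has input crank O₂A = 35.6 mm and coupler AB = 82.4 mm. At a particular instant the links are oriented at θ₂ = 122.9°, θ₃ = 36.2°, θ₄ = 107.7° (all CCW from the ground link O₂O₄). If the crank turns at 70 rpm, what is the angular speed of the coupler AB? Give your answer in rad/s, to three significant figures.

ω₂ = 7.33 rad/s (from 70 rpm).
Differentiating the loop-closure r₂e^{iθ₂}+r₃e^{iθ₃}=r₁+r₄e^{iθ₄} gives r₂ω₂e^{iθ₂}+r₃ω₃e^{iθ₃}=r₄ω₄e^{iθ₄}.
Eliminating the other unknown: ω₃ = r₂ω₂ sin(θ₄−θ₂) / [r₃ sin(θ₃−θ₄)].
Numerator sine = -0.26219; denominator sine = -0.94832.
Result = 0.0356·7.33·(-0.26219) / (0.0824·(-0.94832)) = +0.8756 rad/s; magnitude 0.8756 rad/s.

0.876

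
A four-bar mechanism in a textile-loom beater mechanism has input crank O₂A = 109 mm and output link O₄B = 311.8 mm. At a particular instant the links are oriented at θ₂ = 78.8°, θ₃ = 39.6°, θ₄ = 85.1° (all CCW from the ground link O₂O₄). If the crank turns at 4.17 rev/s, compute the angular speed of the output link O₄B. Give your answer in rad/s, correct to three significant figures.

8.12

ω₂ = 26.2 rad/s (from 4.17 rev/s).
Differentiating the loop-closure r₂e^{iθ₂}+r₃e^{iθ₃}=r₁+r₄e^{iθ₄} gives r₂ω₂e^{iθ₂}+r₃ω₃e^{iθ₃}=r₄ω₄e^{iθ₄}.
Eliminating the other unknown: ω₄ = r₂ω₂ sin(θ₂−θ₃) / [r₄ sin(θ₄−θ₃)].
Numerator sine = +0.63203; denominator sine = +0.71325.
Result = 0.109·26.2·(+0.63203) / (0.3118·(+0.71325)) = +8.1164 rad/s; magnitude 8.1164 rad/s.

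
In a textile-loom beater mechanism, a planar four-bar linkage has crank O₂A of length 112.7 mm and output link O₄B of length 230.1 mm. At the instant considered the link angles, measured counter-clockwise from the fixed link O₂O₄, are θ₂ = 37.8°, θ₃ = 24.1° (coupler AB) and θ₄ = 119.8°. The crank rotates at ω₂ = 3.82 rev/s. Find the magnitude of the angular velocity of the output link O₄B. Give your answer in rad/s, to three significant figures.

2.80

ω₂ = 24 rad/s (from 3.82 rev/s).
Differentiating the loop-closure r₂e^{iθ₂}+r₃e^{iθ₃}=r₁+r₄e^{iθ₄} gives r₂ω₂e^{iθ₂}+r₃ω₃e^{iθ₃}=r₄ω₄e^{iθ₄}.
Eliminating the other unknown: ω₄ = r₂ω₂ sin(θ₂−θ₃) / [r₄ sin(θ₄−θ₃)].
Numerator sine = +0.23684; denominator sine = +0.99506.
Result = 0.1127·24·(+0.23684) / (0.2301·(+0.99506)) = +2.798 rad/s; magnitude 2.798 rad/s.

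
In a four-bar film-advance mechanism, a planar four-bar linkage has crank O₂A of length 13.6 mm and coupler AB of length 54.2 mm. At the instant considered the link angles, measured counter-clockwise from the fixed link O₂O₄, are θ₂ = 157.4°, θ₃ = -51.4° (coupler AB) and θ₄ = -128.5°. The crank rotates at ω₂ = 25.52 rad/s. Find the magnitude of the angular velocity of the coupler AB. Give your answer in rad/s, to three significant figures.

ω₂ = 25.52 rad/s
Differentiating the loop-closure r₂e^{iθ₂}+r₃e^{iθ₃}=r₁+r₄e^{iθ₄} gives r₂ω₂e^{iθ₂}+r₃ω₃e^{iθ₃}=r₄ω₄e^{iθ₄}.
Eliminating the other unknown: ω₃ = r₂ω₂ sin(θ₄−θ₂) / [r₃ sin(θ₃−θ₄)].
Numerator sine = +0.96174; denominator sine = +0.97476.
Result = 0.0136·25.52·(+0.96174) / (0.0542·(+0.97476)) = +6.318 rad/s; magnitude 6.318 rad/s.

6.32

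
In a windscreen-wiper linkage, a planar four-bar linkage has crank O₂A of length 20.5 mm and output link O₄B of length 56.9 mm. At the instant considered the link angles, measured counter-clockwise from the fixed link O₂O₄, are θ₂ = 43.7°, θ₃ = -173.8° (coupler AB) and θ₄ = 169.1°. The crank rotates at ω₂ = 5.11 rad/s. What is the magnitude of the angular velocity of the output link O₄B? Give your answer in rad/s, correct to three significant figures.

3.81

ω₂ = 5.11 rad/s
Differentiating the loop-closure r₂e^{iθ₂}+r₃e^{iθ₃}=r₁+r₄e^{iθ₄} gives r₂ω₂e^{iθ₂}+r₃ω₃e^{iθ₃}=r₄ω₄e^{iθ₄}.
Eliminating the other unknown: ω₄ = r₂ω₂ sin(θ₂−θ₃) / [r₄ sin(θ₄−θ₃)].
Numerator sine = -0.60876; denominator sine = -0.29404.
Result = 0.0205·5.11·(-0.60876) / (0.0569·(-0.29404)) = +3.8116 rad/s; magnitude 3.8116 rad/s.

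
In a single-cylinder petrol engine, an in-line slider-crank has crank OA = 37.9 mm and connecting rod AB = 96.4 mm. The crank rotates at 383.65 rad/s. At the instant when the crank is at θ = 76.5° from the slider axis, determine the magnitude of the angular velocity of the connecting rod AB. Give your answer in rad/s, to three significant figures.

ω = 383.6 rad/s
The rod makes angle φ with the slider axis where L sinφ = r sinθ; differentiating, L cosφ·φ̇ = r ω cosθ.
L cosφ = √(L² − r² sin²θ) = 0.089078 m.
|ω_rod| = r ω |cosθ| / √(L² − r² sin²θ) = 0.0379·383.6·0.23345/0.089078 = 38.106 rad/s.

38.1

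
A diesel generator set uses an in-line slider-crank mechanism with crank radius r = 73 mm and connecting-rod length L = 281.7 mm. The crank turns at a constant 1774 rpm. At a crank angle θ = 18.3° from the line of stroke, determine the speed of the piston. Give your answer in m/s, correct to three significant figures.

5.31

ω = 2π·1774/60 = 185.8 rad/s
For an in-line slider-crank, x = r cosθ + √(L² − r² sin²θ), so v = −rω sinθ·[1 + r cosθ/√(L² − r² sin²θ)].
With r = 0.073 m, L = 0.2817 m, θ = 18.3°: √(L² − r² sin²θ) = 0.28077 m.
v = −0.073·185.8·0.31399·[1 + 0.073·0.94943/0.28077] = -5.3093 m/s.
|v| = 5.3093 m/s.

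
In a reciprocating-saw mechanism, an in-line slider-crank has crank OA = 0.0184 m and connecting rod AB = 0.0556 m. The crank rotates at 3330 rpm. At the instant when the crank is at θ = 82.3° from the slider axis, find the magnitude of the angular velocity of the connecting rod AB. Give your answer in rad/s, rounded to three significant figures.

16.4

ω = 348.7 rad/s (converted from 3330 rpm).
The rod makes angle φ with the slider axis where L sinφ = r sinθ; differentiating, L cosφ·φ̇ = r ω cosθ.
L cosφ = √(L² − r² sin²θ) = 0.052525 m.
|ω_rod| = r ω |cosθ| / √(L² − r² sin²θ) = 0.0184·348.7·0.13399/0.052525 = 16.368 rad/s.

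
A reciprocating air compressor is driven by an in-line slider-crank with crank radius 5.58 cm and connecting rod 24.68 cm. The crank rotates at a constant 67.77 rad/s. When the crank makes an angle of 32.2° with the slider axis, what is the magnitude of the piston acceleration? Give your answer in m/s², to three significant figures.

ω = 67.77 rad/s
x(θ) = r cosθ + √(L² − r² sin²θ); with ω constant, a = ω²·d²x/dθ².
d²x/dθ² = −r cosθ − r²(cos2θ)/√u − r⁴ sin²2θ/(4u^{3/2}),  u = L² − r² sin²θ = 0.0600261 m².
Substituting r = 0.0558 m, L = 0.2468 m, θ = 32.2°: d²x/dθ² = -0.052843 m.
a = ω²·d²x/dθ² = (67.77)²·(-0.052843) = -242.7 m/s²;  |a| = 242.7 m/s².

243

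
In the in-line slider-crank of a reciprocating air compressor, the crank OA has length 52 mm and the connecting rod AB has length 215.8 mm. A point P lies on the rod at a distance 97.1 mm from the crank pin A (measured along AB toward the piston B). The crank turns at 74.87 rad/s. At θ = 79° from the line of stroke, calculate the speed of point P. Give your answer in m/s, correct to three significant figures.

3.92

ω = 74.87 rad/s.  Crank-pin speed |V_A| = rω = 3.8932 m/s, perpendicular to OA.
Rod angle: sinφ = −(r/L) sinθ ⇒ φ = -13.682°; ω_rod = −rω cosθ/√(L²−r²sin²θ) = -3.5429 rad/s.
V_P = V_A + ω_rod × AP, with AP = 0.0971 m along the rod.
Components: V_Px = −rω sinθ − a·ω_rod·sinφ = -3.9031 m/s;  V_Py = rω cosθ + a·ω_rod·cosφ = +0.40861 m/s.
|V_P| = √(V_Px² + V_Py²) = 3.9244 m/s.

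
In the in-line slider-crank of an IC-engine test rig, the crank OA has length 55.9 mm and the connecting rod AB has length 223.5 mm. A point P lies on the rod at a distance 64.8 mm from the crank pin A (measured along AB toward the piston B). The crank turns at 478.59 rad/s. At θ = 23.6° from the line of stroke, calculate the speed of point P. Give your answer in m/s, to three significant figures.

ω = 478.6 rad/s.  Crank-pin speed |V_A| = rω = 26.753 m/s, perpendicular to OA.
Rod angle: sinφ = −(r/L) sinθ ⇒ φ = -5.747°; ω_rod = −rω cosθ/√(L²−r²sin²θ) = -110.24 rad/s.
V_P = V_A + ω_rod × AP, with AP = 0.0648 m along the rod.
Components: V_Px = −rω sinθ − a·ω_rod·sinφ = -11.426 m/s;  V_Py = rω cosθ + a·ω_rod·cosφ = +17.408 m/s.
|V_P| = √(V_Px² + V_Py²) = 20.823 m/s.

20.8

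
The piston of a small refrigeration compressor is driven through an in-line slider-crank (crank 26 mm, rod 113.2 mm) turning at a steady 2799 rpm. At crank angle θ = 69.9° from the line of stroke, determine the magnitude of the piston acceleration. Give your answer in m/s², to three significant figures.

ω = 2π·2799/60 = 293.1 rad/s
x(θ) = r cosθ + √(L² − r² sin²θ); with ω constant, a = ω²·d²x/dθ².
d²x/dθ² = −r cosθ − r²(cos2θ)/√u − r⁴ sin²2θ/(4u^{3/2}),  u = L² − r² sin²θ = 0.0122181 m².
Substituting r = 0.026 m, L = 0.1132 m, θ = 69.9°: d²x/dθ² = -0.0042993 m.
a = ω²·d²x/dθ² = (293.1)²·(-0.0042993) = -369.37 m/s²;  |a| = 369.37 m/s².

369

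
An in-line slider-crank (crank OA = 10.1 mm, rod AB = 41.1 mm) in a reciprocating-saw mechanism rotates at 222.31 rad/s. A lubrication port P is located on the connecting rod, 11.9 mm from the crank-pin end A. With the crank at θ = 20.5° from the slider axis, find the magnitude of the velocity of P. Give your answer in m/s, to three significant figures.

ω = 222.3 rad/s.  Crank-pin speed |V_A| = rω = 2.2453 m/s, perpendicular to OA.
Rod angle: sinφ = −(r/L) sinθ ⇒ φ = -4.937°; ω_rod = −rω cosθ/√(L²−r²sin²θ) = -51.362 rad/s.
V_P = V_A + ω_rod × AP, with AP = 0.0119 m along the rod.
Components: V_Px = −rω sinθ − a·ω_rod·sinφ = -0.83893 m/s;  V_Py = rω cosθ + a·ω_rod·cosφ = +1.4942 m/s.
|V_P| = √(V_Px² + V_Py²) = 1.7136 m/s.

1.71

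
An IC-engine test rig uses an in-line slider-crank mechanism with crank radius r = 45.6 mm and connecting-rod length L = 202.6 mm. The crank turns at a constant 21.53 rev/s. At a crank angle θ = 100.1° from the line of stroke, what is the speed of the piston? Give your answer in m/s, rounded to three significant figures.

5.83

ω = 2π·21.5 = 135.3 rad/s
For an in-line slider-crank, x = r cosθ + √(L² − r² sin²θ), so v = −rω sinθ·[1 + r cosθ/√(L² − r² sin²θ)].
With r = 0.0456 m, L = 0.2026 m, θ = 100.1°: √(L² − r² sin²θ) = 0.19756 m.
v = −0.0456·135.3·0.98450·[1 + 0.0456·-0.17537/0.19756] = -5.8272 m/s.
|v| = 5.8272 m/s.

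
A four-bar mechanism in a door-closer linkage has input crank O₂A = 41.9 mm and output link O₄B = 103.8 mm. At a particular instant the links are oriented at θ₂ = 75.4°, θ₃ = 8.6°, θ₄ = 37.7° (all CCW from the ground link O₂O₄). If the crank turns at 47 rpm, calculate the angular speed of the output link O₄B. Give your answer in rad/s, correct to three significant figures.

3.75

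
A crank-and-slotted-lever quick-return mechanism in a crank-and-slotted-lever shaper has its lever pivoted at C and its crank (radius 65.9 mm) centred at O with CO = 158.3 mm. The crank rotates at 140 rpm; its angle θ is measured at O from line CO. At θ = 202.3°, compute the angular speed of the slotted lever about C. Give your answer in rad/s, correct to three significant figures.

7.71

ω = 14.66 rad/s (from 140 rpm).
Crank pin A relative to C: A = (d + r cosθ, r sinθ); lever angle φ = atan2(r sinθ, d + r cosθ).
Differentiating tanφ: φ̇ = rω(d cosθ + r)/(d² + r² + 2dr cosθ).
d² + r² + 2dr cosθ = |CA|² = 0.0100982 m²;  d cosθ + r = -0.080561 m.
|ω_lever| = |0.0659·14.66·-0.080561| / 0.0100982 = 7.7077 rad/s.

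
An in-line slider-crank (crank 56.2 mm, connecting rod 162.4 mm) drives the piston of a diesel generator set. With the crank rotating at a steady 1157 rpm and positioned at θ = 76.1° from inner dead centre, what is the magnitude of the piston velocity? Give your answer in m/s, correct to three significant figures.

7.19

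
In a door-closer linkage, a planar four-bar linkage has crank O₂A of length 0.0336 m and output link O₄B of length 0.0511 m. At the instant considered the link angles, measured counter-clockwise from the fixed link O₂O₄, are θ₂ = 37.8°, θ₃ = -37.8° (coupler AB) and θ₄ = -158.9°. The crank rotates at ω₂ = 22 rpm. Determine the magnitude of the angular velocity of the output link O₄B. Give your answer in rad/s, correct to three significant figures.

1.71

ω₂ = 2.304 rad/s (from 22 rpm).
Differentiating the loop-closure r₂e^{iθ₂}+r₃e^{iθ₃}=r₁+r₄e^{iθ₄} gives r₂ω₂e^{iθ₂}+r₃ω₃e^{iθ₃}=r₄ω₄e^{iθ₄}.
Eliminating the other unknown: ω₄ = r₂ω₂ sin(θ₂−θ₃) / [r₄ sin(θ₄−θ₃)].
Numerator sine = +0.96858; denominator sine = -0.85627.
Result = 0.0336·2.304·(+0.96858) / (0.0511·(-0.85627)) = -1.7136 rad/s; magnitude 1.7136 rad/s.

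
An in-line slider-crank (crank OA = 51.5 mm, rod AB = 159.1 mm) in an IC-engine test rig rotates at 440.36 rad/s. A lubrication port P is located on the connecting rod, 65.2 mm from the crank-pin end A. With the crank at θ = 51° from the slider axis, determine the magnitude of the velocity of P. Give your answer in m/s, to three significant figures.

ω = 440.4 rad/s.  Crank-pin speed |V_A| = rω = 22.679 m/s, perpendicular to OA.
Rod angle: sinφ = −(r/L) sinθ ⇒ φ = -14.570°; ω_rod = −rω cosθ/√(L²−r²sin²θ) = -92.686 rad/s.
V_P = V_A + ω_rod × AP, with AP = 0.0652 m along the rod.
Components: V_Px = −rω sinθ − a·ω_rod·sinφ = -19.145 m/s;  V_Py = rω cosθ + a·ω_rod·cosφ = +8.4233 m/s.
|V_P| = √(V_Px² + V_Py²) = 20.916 m/s.

20.9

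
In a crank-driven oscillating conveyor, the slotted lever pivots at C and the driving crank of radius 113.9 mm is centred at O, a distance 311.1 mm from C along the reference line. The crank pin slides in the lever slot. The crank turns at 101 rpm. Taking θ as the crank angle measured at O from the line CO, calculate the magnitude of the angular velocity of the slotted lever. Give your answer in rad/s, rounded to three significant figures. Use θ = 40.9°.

2.57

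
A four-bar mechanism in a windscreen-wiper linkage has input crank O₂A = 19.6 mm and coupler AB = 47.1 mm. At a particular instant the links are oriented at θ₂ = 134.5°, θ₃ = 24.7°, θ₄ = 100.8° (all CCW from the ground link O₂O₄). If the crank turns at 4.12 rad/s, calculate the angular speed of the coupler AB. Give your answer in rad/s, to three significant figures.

ω₂ = 4.12 rad/s
Differentiating the loop-closure r₂e^{iθ₂}+r₃e^{iθ₃}=r₁+r₄e^{iθ₄} gives r₂ω₂e^{iθ₂}+r₃ω₃e^{iθ₃}=r₄ω₄e^{iθ₄}.
Eliminating the other unknown: ω₃ = r₂ω₂ sin(θ₄−θ₂) / [r₃ sin(θ₃−θ₄)].
Numerator sine = -0.55484; denominator sine = -0.97072.
Result = 0.0196·4.12·(-0.55484) / (0.0471·(-0.97072)) = +0.97997 rad/s; magnitude 0.97997 rad/s.

0.980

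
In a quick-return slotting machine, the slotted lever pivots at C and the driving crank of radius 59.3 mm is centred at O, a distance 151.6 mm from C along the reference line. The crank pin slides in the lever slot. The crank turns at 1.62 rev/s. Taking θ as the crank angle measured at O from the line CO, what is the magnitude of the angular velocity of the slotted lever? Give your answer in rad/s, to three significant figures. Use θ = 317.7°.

2.60

ω = 10.18 rad/s (from 1.62 rev/s).
Crank pin A relative to C: A = (d + r cosθ, r sinθ); lever angle φ = atan2(r sinθ, d + r cosθ).
Differentiating tanφ: φ̇ = rω(d cosθ + r)/(d² + r² + 2dr cosθ).
d² + r² + 2dr cosθ = |CA|² = 0.0397974 m²;  d cosθ + r = +0.17143 m.
|ω_lever| = |0.0593·10.18·+0.17143| / 0.0397974 = 2.6 rad/s.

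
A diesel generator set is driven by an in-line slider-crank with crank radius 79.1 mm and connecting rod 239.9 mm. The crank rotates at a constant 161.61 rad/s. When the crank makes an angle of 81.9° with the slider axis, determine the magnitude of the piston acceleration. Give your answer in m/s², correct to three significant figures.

399

ω = 161.6 rad/s
x(θ) = r cosθ + √(L² − r² sin²θ); with ω constant, a = ω²·d²x/dθ².
d²x/dθ² = −r cosθ − r²(cos2θ)/√u − r⁴ sin²2θ/(4u^{3/2}),  u = L² − r² sin²θ = 0.0514194 m².
Substituting r = 0.0791 m, L = 0.2399 m, θ = 81.9°: d²x/dθ² = +0.015286 m.
a = ω²·d²x/dθ² = (161.6)²·(+0.015286) = +399.24 m/s²;  |a| = 399.24 m/s².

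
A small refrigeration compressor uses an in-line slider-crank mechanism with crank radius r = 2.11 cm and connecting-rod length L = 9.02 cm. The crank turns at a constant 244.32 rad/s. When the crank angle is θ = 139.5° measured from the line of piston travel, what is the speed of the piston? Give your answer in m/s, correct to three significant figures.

ω = 244.3 rad/s
For an in-line slider-crank, x = r cosθ + √(L² − r² sin²θ), so v = −rω sinθ·[1 + r cosθ/√(L² − r² sin²θ)].
With r = 0.0211 m, L = 0.0902 m, θ = 139.5°: √(L² − r² sin²θ) = 0.089153 m.
v = −0.0211·244.3·0.64945·[1 + 0.0211·-0.76041/0.089153] = -2.7455 m/s.
|v| = 2.7455 m/s.

2.75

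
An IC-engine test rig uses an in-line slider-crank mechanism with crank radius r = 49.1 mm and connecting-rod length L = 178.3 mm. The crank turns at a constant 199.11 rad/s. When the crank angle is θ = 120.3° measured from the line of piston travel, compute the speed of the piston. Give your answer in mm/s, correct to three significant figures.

ω = 199.1 rad/s
For an in-line slider-crank, x = r cosθ + √(L² − r² sin²θ), so v = −rω sinθ·[1 + r cosθ/√(L² − r² sin²θ)].
With r = 0.0491 m, L = 0.1783 m, θ = 120.3°: √(L² − r² sin²θ) = 0.17319 m.
v = −0.0491·199.1·0.86340·[1 + 0.0491·-0.50453/0.17319] = -7.2335 m/s.
|v| = 7.2335 m/s = 7233.5 mm/s.

7230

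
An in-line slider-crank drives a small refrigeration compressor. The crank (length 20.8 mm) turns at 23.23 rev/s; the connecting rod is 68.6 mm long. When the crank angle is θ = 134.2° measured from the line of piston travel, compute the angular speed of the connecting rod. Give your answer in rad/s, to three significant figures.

ω = 146 rad/s (converted from 23.23 rev/s).
The rod makes angle φ with the slider axis where L sinφ = r sinθ; differentiating, L cosφ·φ̇ = r ω cosθ.
L cosφ = √(L² − r² sin²θ) = 0.06696 m.
|ω_rod| = r ω |cosθ| / √(L² − r² sin²θ) = 0.0208·146·0.69717/0.06696 = 31.609 rad/s.

31.6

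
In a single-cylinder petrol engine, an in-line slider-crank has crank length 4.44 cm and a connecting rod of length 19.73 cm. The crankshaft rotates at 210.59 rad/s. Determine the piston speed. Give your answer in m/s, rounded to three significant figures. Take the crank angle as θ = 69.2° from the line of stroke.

9.46

ω = 210.6 rad/s
For an in-line slider-crank, x = r cosθ + √(L² − r² sin²θ), so v = −rω sinθ·[1 + r cosθ/√(L² − r² sin²θ)].
With r = 0.0444 m, L = 0.1973 m, θ = 69.2°: √(L² − r² sin²θ) = 0.19288 m.
v = −0.0444·210.6·0.93483·[1 + 0.0444·0.35511/0.19288] = -9.4553 m/s.
|v| = 9.4553 m/s.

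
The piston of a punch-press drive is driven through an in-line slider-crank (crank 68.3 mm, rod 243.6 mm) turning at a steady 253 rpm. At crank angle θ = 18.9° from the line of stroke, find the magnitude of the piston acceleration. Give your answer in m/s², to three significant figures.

ω = 2π·253/60 = 26.49 rad/s
x(θ) = r cosθ + √(L² − r² sin²θ); with ω constant, a = ω²·d²x/dθ².
d²x/dθ² = −r cosθ − r²(cos2θ)/√u − r⁴ sin²2θ/(4u^{3/2}),  u = L² − r² sin²θ = 0.0588515 m².
Substituting r = 0.0683 m, L = 0.2436 m, θ = 18.9°: d²x/dθ² = -0.079955 m.
a = ω²·d²x/dθ² = (26.49)²·(-0.079955) = -56.123 m/s²;  |a| = 56.123 m/s².

56.1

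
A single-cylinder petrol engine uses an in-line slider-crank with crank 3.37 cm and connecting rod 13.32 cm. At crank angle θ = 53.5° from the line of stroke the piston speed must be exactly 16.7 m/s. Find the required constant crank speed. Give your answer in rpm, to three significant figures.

For an in-line slider-crank, |v_piston| = rω|sinθ|·[1 + r cosθ/√(L² − r² sin²θ)].
With r = 0.0337 m, L = 0.1332 m, θ = 53.5°: the bracketed kinematic factor |dx/dθ| = 0.031254 m.
ω = v/|dx/dθ| = 16.7/0.031254 = 534.33 rad/s.
N = 60ω/(2π) = 5102.5 rpm.

5100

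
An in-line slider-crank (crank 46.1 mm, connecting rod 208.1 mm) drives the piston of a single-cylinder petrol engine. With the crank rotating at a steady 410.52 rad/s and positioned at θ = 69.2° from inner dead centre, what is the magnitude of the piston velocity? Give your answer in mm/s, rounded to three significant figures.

19100

ω = 410.5 rad/s
For an in-line slider-crank, x = r cosθ + √(L² − r² sin²θ), so v = −rω sinθ·[1 + r cosθ/√(L² − r² sin²θ)].
With r = 0.0461 m, L = 0.2081 m, θ = 69.2°: √(L² − r² sin²θ) = 0.20359 m.
v = −0.0461·410.5·0.93483·[1 + 0.0461·0.35511/0.20359] = -19.114 m/s.
|v| = 19.114 m/s = 19114 mm/s.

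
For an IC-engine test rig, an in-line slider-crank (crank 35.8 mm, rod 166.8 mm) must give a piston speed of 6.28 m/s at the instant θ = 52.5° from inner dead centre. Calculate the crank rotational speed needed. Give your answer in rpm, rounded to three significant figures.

1860

For an in-line slider-crank, |v_piston| = rω|sinθ|·[1 + r cosθ/√(L² − r² sin²θ)].
With r = 0.0358 m, L = 0.1668 m, θ = 52.5°: the bracketed kinematic factor |dx/dθ| = 0.032168 m.
ω = v/|dx/dθ| = 6.28/0.032168 = 195.23 rad/s.
N = 60ω/(2π) = 1864.3 rpm.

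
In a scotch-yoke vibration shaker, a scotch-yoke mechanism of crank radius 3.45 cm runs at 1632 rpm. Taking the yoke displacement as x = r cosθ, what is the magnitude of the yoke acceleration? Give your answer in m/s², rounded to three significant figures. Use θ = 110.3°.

350

ω = 170.9 rad/s (from 1632 rpm).
x = r cosθ ⇒ ẍ = −rω² cosθ (ω constant).
|a| = rω²|cosθ| = 0.0345·(170.9)²·|cos 110.3°| = 349.6 m/s².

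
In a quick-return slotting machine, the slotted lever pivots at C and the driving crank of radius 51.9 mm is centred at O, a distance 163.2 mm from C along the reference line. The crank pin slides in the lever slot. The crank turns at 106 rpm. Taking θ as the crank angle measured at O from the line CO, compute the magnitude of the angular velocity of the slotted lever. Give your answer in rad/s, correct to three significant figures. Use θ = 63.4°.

ω = 11.1 rad/s (from 106 rpm).
Crank pin A relative to C: A = (d + r cosθ, r sinθ); lever angle φ = atan2(r sinθ, d + r cosθ).
Differentiating tanφ: φ̇ = rω(d cosθ + r)/(d² + r² + 2dr cosθ).
d² + r² + 2dr cosθ = |CA|² = 0.036913 m²;  d cosθ + r = +0.12497 m.
|ω_lever| = |0.0519·11.1·+0.12497| / 0.036913 = 1.9505 rad/s.

1.95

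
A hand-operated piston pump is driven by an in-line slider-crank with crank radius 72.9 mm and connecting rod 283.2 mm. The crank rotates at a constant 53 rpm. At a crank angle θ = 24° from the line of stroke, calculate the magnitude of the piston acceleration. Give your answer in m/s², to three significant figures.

2.45

ω = 2π·53/60 = 5.55 rad/s
x(θ) = r cosθ + √(L² − r² sin²θ); with ω constant, a = ω²·d²x/dθ².
d²x/dθ² = −r cosθ − r²(cos2θ)/√u − r⁴ sin²2θ/(4u^{3/2}),  u = L² − r² sin²θ = 0.0793231 m².
Substituting r = 0.0729 m, L = 0.2832 m, θ = 24°: d²x/dθ² = -0.079398 m.
a = ω²·d²x/dθ² = (5.55)²·(-0.079398) = -2.4458 m/s²;  |a| = 2.4458 m/s².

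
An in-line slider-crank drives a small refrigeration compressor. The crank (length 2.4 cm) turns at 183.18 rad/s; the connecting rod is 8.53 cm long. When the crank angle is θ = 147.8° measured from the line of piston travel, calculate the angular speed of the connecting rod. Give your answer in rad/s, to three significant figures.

44.1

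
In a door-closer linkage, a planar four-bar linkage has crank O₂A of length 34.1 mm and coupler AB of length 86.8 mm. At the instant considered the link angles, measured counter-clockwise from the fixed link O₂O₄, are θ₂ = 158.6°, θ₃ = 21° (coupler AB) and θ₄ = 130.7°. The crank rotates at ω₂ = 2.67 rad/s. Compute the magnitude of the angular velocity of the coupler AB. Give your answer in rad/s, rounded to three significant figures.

ω₂ = 2.67 rad/s
Differentiating the loop-closure r₂e^{iθ₂}+r₃e^{iθ₃}=r₁+r₄e^{iθ₄} gives r₂ω₂e^{iθ₂}+r₃ω₃e^{iθ₃}=r₄ω₄e^{iθ₄}.
Eliminating the other unknown: ω₃ = r₂ω₂ sin(θ₄−θ₂) / [r₃ sin(θ₃−θ₄)].
Numerator sine = -0.46793; denominator sine = -0.94147.
Result = 0.0341·2.67·(-0.46793) / (0.0868·(-0.94147)) = +0.52134 rad/s; magnitude 0.52134 rad/s.

0.521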